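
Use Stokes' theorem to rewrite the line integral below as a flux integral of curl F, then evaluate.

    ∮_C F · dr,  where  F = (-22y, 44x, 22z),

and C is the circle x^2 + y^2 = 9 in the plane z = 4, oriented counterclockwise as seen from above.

Let S be the flat disk x^2 + y^2 ≤ 9 in the plane z = 4, with upward unit normal n̂ = ẑ. By Stokes' theorem,

    ∮_C F · dr = ∬_S (∇ × F) · n̂ dS = ∬_D (curl F)_z dA,

where D is the disk x^2 + y^2 ≤ 9.

Compute the curl of F = (-22y, 44x, 22z):
    (∇ × F)_x = ∂F_z/∂y - ∂F_y/∂z = 0,
    (∇ × F)_y = ∂F_x/∂z - ∂F_z/∂x = 0,
    (∇ × F)_z = ∂F_y/∂x - ∂F_x/∂y = 66.

On z = 4, (curl F)_z = 66.

Convert to polar (x = r cos θ, y = r sin θ, dA = r dr dθ); the integrand becomes 66, so

    ∬_D (curl F)_z dA = ∫_0^{2π} ∫_0^{3} (66) · r dr dθ.

Inner (r from 0 to 3): 297.
Outer (θ from 0 to 2π): 594π.

Therefore ∮_C F · dr = 594π.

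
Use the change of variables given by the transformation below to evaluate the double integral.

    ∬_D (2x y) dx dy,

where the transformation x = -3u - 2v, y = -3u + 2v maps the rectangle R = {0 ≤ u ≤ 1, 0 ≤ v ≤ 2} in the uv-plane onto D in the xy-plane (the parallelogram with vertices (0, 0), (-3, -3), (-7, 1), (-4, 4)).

Compute the Jacobian determinant of (x, y) with respect to (u, v):

    ∂(x,y)/∂(u,v) = | -3  -2 | = (-3)(2) - (-2)(-3) = -12.
                   | -3  2 |

Its absolute value is |J| = 12 (the area scaling factor).

Substituting x = -3u - 2v, y = -3u + 2v into the integrand,

    2x y → 18u^2 - 8v^2,

so the integral becomes

    ∬_R (18u^2 - 8v^2) · |J| du dv = ∫_0^1 ∫_0^2 (216u^2 - 96v^2) dv du.

Inner (v): 432u^2 - 256.
Outer (u): -112.

Therefore ∬_D (2x y) dx dy = -112.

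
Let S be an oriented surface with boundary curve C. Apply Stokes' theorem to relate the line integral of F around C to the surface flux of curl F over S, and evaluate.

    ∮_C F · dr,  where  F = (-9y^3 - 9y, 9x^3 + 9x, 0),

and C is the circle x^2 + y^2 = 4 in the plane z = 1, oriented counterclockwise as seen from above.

Let S be the flat disk x^2 + y^2 ≤ 4 in the plane z = 1, with upward unit normal n̂ = ẑ. By Stokes' theorem,

    ∮_C F · dr = ∬_S (∇ × F) · n̂ dS = ∬_D (curl F)_z dA,

where D is the disk x^2 + y^2 ≤ 4.

Compute the curl of F = (-9y^3 - 9y, 9x^3 + 9x, 0):
    (∇ × F)_x = ∂F_z/∂y - ∂F_y/∂z = 0,
    (∇ × F)_y = ∂F_x/∂z - ∂F_z/∂x = 0,
    (∇ × F)_z = ∂F_y/∂x - ∂F_x/∂y = 27x^2 + 27y^2 + 18.

On z = 1, (curl F)_z = 27x^2 + 27y^2 + 18.

Convert to polar (x = r cos θ, y = r sin θ, dA = r dr dθ); the integrand becomes 27r^2 + 18, so

    ∬_D (curl F)_z dA = ∫_0^{2π} ∫_0^{2} (27r^2 + 18) · r dr dθ.

Inner (r from 0 to 2): 144.
Outer (θ from 0 to 2π): 288π.

Therefore ∮_C F · dr = 288π.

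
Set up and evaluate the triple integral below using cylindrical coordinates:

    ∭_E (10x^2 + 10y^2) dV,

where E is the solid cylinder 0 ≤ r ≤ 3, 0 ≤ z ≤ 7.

In cylindrical coordinates, x = r cos(θ), y = r sin(θ), z = z, and dV = r dr dθ dz.

The integrand becomes 10r^2, so

    ∭_E (10x^2 + 10y^2) dV = ∫_{0}^{2π} ∫_{0}^{3} ∫_{0}^{7} (10r^2) · r dz dr dθ.

Inner (z): 70r^3.
Middle (r from 0 to 3): 2835/2.
Outer (θ): 2835π.

Therefore the triple integral equals 2835π.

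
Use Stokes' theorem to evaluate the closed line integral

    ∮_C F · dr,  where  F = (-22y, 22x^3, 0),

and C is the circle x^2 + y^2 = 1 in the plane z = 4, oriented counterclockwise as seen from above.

Let S be the flat disk x^2 + y^2 ≤ 1 in the plane z = 4, with upward unit normal n̂ = ẑ. By Stokes' theorem,

    ∮_C F · dr = ∬_S (∇ × F) · n̂ dS = ∬_D (curl F)_z dA,

where D is the disk x^2 + y^2 ≤ 1.

Compute the curl of F = (-22y, 22x^3, 0):
    (∇ × F)_x = ∂F_z/∂y - ∂F_y/∂z = 0,
    (∇ × F)_y = ∂F_x/∂z - ∂F_z/∂x = 0,
    (∇ × F)_z = ∂F_y/∂x - ∂F_x/∂y = 66x^2 + 22.

On z = 4, (curl F)_z = 66x^2 + 22.

Convert to polar (x = r cos θ, y = r sin θ, dA = r dr dθ); the integrand becomes 66r^2cos(θ)^2 + 22, so

    ∬_D (curl F)_z dA = ∫_0^{2π} ∫_0^{1} (66r^2cos(θ)^2 + 22) · r dr dθ.

Inner (r from 0 to 1): 33cos(θ)^2/2 + 11.
Outer (θ from 0 to 2π): 77π/2.

Therefore ∮_C F · dr = 77π/2.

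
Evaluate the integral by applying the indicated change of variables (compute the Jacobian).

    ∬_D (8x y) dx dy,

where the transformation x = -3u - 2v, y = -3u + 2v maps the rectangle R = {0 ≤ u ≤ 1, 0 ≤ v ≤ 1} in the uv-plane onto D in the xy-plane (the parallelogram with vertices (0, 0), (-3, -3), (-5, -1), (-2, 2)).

Compute the Jacobian determinant of (x, y) with respect to (u, v):

    ∂(x,y)/∂(u,v) = | -3  -2 | = (-3)(2) - (-2)(-3) = -12.
                   | -3  2 |

Its absolute value is |J| = 12 (the area scaling factor).

Substituting x = -3u - 2v, y = -3u + 2v into the integrand,

    8x y → 72u^2 - 32v^2,

so the integral becomes

    ∬_R (72u^2 - 32v^2) · |J| du dv = ∫_0^1 ∫_0^1 (864u^2 - 384v^2) dv du.

Inner (v): 864u^2 - 128.
Outer (u): 160.

Therefore ∬_D (8x y) dx dy = 160.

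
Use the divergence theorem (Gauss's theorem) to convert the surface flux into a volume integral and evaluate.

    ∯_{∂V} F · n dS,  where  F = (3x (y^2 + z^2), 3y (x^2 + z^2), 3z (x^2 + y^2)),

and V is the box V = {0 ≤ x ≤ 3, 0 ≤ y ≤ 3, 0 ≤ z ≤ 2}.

By the divergence theorem,

    ∯_{∂V} F · n dS = ∭_V (∇ · F) dV.

Compute the divergence:
    ∇ · F = ∂F_x/∂x + ∂F_y/∂y + ∂F_z/∂z = 3y^2 + 3z^2 + 3x^2 + 3z^2 + 3x^2 + 3y^2 = 6x^2 + 6y^2 + 6z^2.

V is a rectangular box, so dV = dx dy dz with 0 ≤ x ≤ 3, 0 ≤ y ≤ 3, 0 ≤ z ≤ 2.

Integrate (6x^2 + 6y^2 + 6z^2) over V as an iterated integral:

    ∭_V (∇·F) dV = ∫_0^{3} ∫_0^{3} ∫_0^{2} (6x^2 + 6y^2 + 6z^2) dz dy dx.

Inner (z from 0 to 2): 12x^2 + 12y^2 + 16.
Middle (y from 0 to 3): 36x^2 + 156.
Outer (x from 0 to 3): 792.

Therefore ∯_{∂V} F · n dS = 792.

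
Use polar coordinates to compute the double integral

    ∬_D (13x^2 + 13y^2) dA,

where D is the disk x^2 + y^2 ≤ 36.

The region D is 0 ≤ r ≤ 6, 0 ≤ θ ≤ 2π in polar coordinates, where x = r cos(θ), y = r sin(θ), and dA = r dr dθ.

Under the substitution, the integrand becomes 13r^2, so

    ∬_D (13x^2 + 13y^2) dA = ∫_{0}^{2π} ∫_{0}^{6} (13r^2) · r dr dθ.

Inner integral (in r): ∫_{0}^{6} (13r^2) · r dr = 4212.

Outer integral (in θ): ∫_{0}^{2π} (4212) dθ = 8424π.

Therefore ∬_D (13x^2 + 13y^2) dA = 8424π.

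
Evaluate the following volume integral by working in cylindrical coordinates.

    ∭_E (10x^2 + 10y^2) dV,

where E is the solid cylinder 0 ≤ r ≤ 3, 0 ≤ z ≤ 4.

In cylindrical coordinates, x = r cos(θ), y = r sin(θ), z = z, and dV = r dr dθ dz.

The integrand becomes 10r^2, so

    ∭_E (10x^2 + 10y^2) dV = ∫_{0}^{2π} ∫_{0}^{3} ∫_{0}^{4} (10r^2) · r dz dr dθ.

Inner (z): 40r^3.
Middle (r from 0 to 3): 810.
Outer (θ): 1620π.

Therefore the triple integral equals 1620π.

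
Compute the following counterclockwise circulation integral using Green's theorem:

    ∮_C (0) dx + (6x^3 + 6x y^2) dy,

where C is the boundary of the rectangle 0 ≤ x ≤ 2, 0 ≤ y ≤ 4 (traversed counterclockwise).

Green's theorem converts the closed line integral into a double integral over the enclosed region D:

    ∮_C P dx + Q dy = ∬_D (∂Q/∂x - ∂P/∂y) dA.

Here P = 0, Q = 6x^3 + 6x y^2, so

    ∂Q/∂x = 18x^2 + 6y^2,    ∂P/∂y = 0,
    ∂Q/∂x - ∂P/∂y = 18x^2 + 6y^2.

D is the region 0 ≤ x ≤ 2, 0 ≤ y ≤ 4. Evaluating the double integral:

    ∬_D (18x^2 + 6y^2) dA = ∫_0^{2} ∫_0^{4} (18x^2 + 6y^2) dy dx.

Inner (y from 0 to 4): 72x^2 + 128.
Outer (x from 0 to 2): 448.

Therefore ∮_C P dx + Q dy = 448.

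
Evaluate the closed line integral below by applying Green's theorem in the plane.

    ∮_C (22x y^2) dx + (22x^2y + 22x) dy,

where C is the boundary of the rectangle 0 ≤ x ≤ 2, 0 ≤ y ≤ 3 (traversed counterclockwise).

Green's theorem converts the closed line integral into a double integral over the enclosed region D:

    ∮_C P dx + Q dy = ∬_D (∂Q/∂x - ∂P/∂y) dA.

Here P = 22x y^2, Q = 22x^2y + 22x, so

    ∂Q/∂x = 44x y + 22,    ∂P/∂y = 44x y,
    ∂Q/∂x - ∂P/∂y = 22.

D is the region 0 ≤ x ≤ 2, 0 ≤ y ≤ 3. Evaluating the double integral:

    ∬_D (22) dA = ∫_0^{2} ∫_0^{3} (22) dy dx.

Inner (y from 0 to 3): 66.
Outer (x from 0 to 2): 132.

Therefore ∮_C P dx + Q dy = 132.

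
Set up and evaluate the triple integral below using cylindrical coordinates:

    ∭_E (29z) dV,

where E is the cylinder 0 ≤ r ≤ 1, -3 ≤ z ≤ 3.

In cylindrical coordinates, x = r cos(θ), y = r sin(θ), z = z, and dV = r dr dθ dz.

The integrand becomes 29z, so

    ∭_E (29z) dV = ∫_{0}^{2π} ∫_{0}^{1} ∫_{-3}^{3} (29z) · r dz dr dθ.

Inner (z): 0.
Middle (r from 0 to 1): 0.
Outer (θ): 0.

Therefore the triple integral equals 0.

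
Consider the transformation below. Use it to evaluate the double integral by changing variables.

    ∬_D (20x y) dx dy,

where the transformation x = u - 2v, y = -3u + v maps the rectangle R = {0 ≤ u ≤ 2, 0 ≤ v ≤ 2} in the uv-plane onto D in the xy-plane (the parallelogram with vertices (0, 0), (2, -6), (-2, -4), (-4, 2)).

Compute the Jacobian determinant of (x, y) with respect to (u, v):

    ∂(x,y)/∂(u,v) = | 1  -2 | = (1)(1) - (-2)(-3) = -5.
                   | -3  1 |

Its absolute value is |J| = 5 (the area scaling factor).

Substituting x = u - 2v, y = -3u + v into the integrand,

    20x y → -60u^2 + 140u v - 40v^2,

so the integral becomes

    ∬_R (-60u^2 + 140u v - 40v^2) · |J| du dv = ∫_0^2 ∫_0^2 (-300u^2 + 700u v - 200v^2) dv du.

Inner (v): -600u^2 + 1400u - 1600/3.
Outer (u): 400/3.

Therefore ∬_D (20x y) dx dy = 400/3.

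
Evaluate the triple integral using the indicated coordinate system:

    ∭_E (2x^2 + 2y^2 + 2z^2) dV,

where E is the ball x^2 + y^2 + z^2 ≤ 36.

In spherical coordinates, x = ρ sin(φ) cos(θ), y = ρ sin(φ) sin(θ), z = ρ cos(φ), and dV = ρ^2 sin(φ) dρ dφ dθ.

The integrand becomes 2ρ^2, so

    ∭_E (2x^2 + 2y^2 + 2z^2) dV = ∫_{0}^{2π} ∫_{0}^{π} ∫_{0}^{6} (2ρ^2) · ρ^2 sin(φ) dρ dφ dθ.

Inner (ρ): 15552sin(φ)/5.
Middle (φ): 31104/5.
Outer (θ): 62208π/5.

Therefore the triple integral equals 62208π/5.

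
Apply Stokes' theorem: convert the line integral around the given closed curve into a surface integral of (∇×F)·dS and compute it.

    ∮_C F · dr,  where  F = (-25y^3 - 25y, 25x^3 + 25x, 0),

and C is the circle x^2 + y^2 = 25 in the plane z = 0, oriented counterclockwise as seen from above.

Let S be the flat disk x^2 + y^2 ≤ 25 in the plane z = 0, with upward unit normal n̂ = ẑ. By Stokes' theorem,

    ∮_C F · dr = ∬_S (∇ × F) · n̂ dS = ∬_D (curl F)_z dA,

where D is the disk x^2 + y^2 ≤ 25.

Compute the curl of F = (-25y^3 - 25y, 25x^3 + 25x, 0):
    (∇ × F)_x = ∂F_z/∂y - ∂F_y/∂z = 0,
    (∇ × F)_y = ∂F_x/∂z - ∂F_z/∂x = 0,
    (∇ × F)_z = ∂F_y/∂x - ∂F_x/∂y = 75x^2 + 75y^2 + 50.

On z = 0, (curl F)_z = 75x^2 + 75y^2 + 50.

Convert to polar (x = r cos θ, y = r sin θ, dA = r dr dθ); the integrand becomes 75r^2 + 50, so

    ∬_D (curl F)_z dA = ∫_0^{2π} ∫_0^{5} (75r^2 + 50) · r dr dθ.

Inner (r from 0 to 5): 49375/4.
Outer (θ from 0 to 2π): 49375π/2.

Therefore ∮_C F · dr = 49375π/2.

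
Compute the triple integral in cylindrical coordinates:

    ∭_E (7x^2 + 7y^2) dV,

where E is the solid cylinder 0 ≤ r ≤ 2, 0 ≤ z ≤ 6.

In cylindrical coordinates, x = r cos(θ), y = r sin(θ), z = z, and dV = r dr dθ dz.

The integrand becomes 7r^2, so

    ∭_E (7x^2 + 7y^2) dV = ∫_{0}^{2π} ∫_{0}^{2} ∫_{0}^{6} (7r^2) · r dz dr dθ.

Inner (z): 42r^3.
Middle (r from 0 to 2): 168.
Outer (θ): 336π.

Therefore the triple integral equals 336π.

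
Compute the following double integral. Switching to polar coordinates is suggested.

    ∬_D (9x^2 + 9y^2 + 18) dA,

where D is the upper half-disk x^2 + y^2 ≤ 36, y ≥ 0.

The region D is 0 ≤ r ≤ 6, 0 ≤ θ ≤ π in polar coordinates, where x = r cos(θ), y = r sin(θ), and dA = r dr dθ.

Under the substitution, the integrand becomes 9r^2 + 18, so

    ∬_D (9x^2 + 9y^2 + 18) dA = ∫_{0}^{π} ∫_{0}^{6} (9r^2 + 18) · r dr dθ.

Inner integral (in r): ∫_{0}^{6} (9r^2 + 18) · r dr = 3240.

Outer integral (in θ): ∫_{0}^{π} (3240) dθ = 3240π.

Therefore ∬_D (9x^2 + 9y^2 + 18) dA = 3240π.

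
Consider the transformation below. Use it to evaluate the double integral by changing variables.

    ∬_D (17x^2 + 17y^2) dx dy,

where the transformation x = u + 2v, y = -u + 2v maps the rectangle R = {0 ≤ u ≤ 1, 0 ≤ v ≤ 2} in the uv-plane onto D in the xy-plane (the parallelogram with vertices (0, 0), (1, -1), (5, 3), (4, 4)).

Compute the Jacobian determinant of (x, y) with respect to (u, v):

    ∂(x,y)/∂(u,v) = | 1  2 | = (1)(2) - (2)(-1) = 4.
                   | -1  2 |

Its absolute value is |J| = 4 (the area scaling factor).

Substituting x = u + 2v, y = -u + 2v into the integrand,

    17x^2 + 17y^2 → 34u^2 + 136v^2,

so the integral becomes

    ∬_R (34u^2 + 136v^2) · |J| du dv = ∫_0^1 ∫_0^2 (136u^2 + 544v^2) dv du.

Inner (v): 272u^2 + 4352/3.
Outer (u): 4624/3.

Therefore ∬_D (17x^2 + 17y^2) dx dy = 4624/3.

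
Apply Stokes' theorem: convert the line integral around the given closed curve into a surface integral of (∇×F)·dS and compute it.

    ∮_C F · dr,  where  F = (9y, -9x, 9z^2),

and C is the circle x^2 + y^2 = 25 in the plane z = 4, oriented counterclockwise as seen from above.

Let S be the flat disk x^2 + y^2 ≤ 25 in the plane z = 4, with upward unit normal n̂ = ẑ. By Stokes' theorem,

    ∮_C F · dr = ∬_S (∇ × F) · n̂ dS = ∬_D (curl F)_z dA,

where D is the disk x^2 + y^2 ≤ 25.

Compute the curl of F = (9y, -9x, 9z^2):
    (∇ × F)_x = ∂F_z/∂y - ∂F_y/∂z = 0,
    (∇ × F)_y = ∂F_x/∂z - ∂F_z/∂x = 0,
    (∇ × F)_z = ∂F_y/∂x - ∂F_x/∂y = -18.

On z = 4, (curl F)_z = -18.

Convert to polar (x = r cos θ, y = r sin θ, dA = r dr dθ); the integrand becomes -18, so

    ∬_D (curl F)_z dA = ∫_0^{2π} ∫_0^{5} (-18) · r dr dθ.

Inner (r from 0 to 5): -225.
Outer (θ from 0 to 2π): -450π.

Therefore ∮_C F · dr = -450π.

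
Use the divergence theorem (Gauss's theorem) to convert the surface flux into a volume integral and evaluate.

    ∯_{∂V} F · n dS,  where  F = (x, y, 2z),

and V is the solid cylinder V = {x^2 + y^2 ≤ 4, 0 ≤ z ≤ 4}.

By the divergence theorem,

    ∯_{∂V} F · n dS = ∭_V (∇ · F) dV.

Compute the divergence:
    ∇ · F = ∂F_x/∂x + ∂F_y/∂y + ∂F_z/∂z = 1 + 1 + 2 = 4.

In cylindrical coordinates, x = r cos(θ), y = r sin(θ), z = z, dV = r dr dθ dz, with 0 ≤ r ≤ 2, 0 ≤ θ ≤ 2π, 0 ≤ z ≤ 4.

The integrand, after substitution and multiplying by the volume element, becomes (4) · r, so

    ∭_V (∇·F) dV = ∫_0^{2π} ∫_0^{2} ∫_0^{4} (4) · r dz dr dθ.

Inner (z from 0 to 4): 16r.
Middle (r from 0 to 2): 32.
Outer (θ from 0 to 2π): 64π.

Therefore ∯_{∂V} F · n dS = 64π.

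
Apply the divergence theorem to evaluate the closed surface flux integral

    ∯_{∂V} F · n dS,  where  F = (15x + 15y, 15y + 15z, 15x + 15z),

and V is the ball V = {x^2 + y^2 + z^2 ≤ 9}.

By the divergence theorem,

    ∯_{∂V} F · n dS = ∭_V (∇ · F) dV.

Compute the divergence:
    ∇ · F = ∂F_x/∂x + ∂F_y/∂y + ∂F_z/∂z = 15 + 15 + 15 = 45.

In spherical coordinates, x = ρ sin(φ) cos(θ), y = ρ sin(φ) sin(θ), z = ρ cos(φ), dV = ρ^2 sin(φ) dρ dφ dθ, with 0 ≤ ρ ≤ 3, 0 ≤ φ ≤ π, 0 ≤ θ ≤ 2π.

The integrand, after substitution and multiplying by the volume element, becomes (45) · ρ^2 sin(φ), so

    ∭_V (∇·F) dV = ∫_0^{2π} ∫_0^{π} ∫_0^{3} (45) · ρ^2 sin(φ) dρ dφ dθ.

Inner (ρ from 0 to 3): 405sin(φ).
Middle (φ from 0 to π): 810.
Outer (θ from 0 to 2π): 1620π.

Therefore ∯_{∂V} F · n dS = 1620π.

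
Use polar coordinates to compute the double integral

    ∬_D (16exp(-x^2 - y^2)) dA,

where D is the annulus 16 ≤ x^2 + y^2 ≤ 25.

The region D is 4 ≤ r ≤ 5, 0 ≤ θ ≤ 2π in polar coordinates, where x = r cos(θ), y = r sin(θ), and dA = r dr dθ.

Under the substitution, the integrand becomes 16exp(-r^2), so

    ∬_D (16exp(-x^2 - y^2)) dA = ∫_{0}^{2π} ∫_{4}^{5} (16exp(-r^2)) · r dr dθ.

Inner integral (in r): ∫_{4}^{5} (16exp(-r^2)) · r dr = -(8 - 8exp(9))exp(-25).

Outer integral (in θ): ∫_{0}^{2π} (-(8 - 8exp(9))exp(-25)) dθ = -16π (1 - exp(9))exp(-25).

Therefore ∬_D (16exp(-x^2 - y^2)) dA = -16π (1 - exp(9))exp(-25).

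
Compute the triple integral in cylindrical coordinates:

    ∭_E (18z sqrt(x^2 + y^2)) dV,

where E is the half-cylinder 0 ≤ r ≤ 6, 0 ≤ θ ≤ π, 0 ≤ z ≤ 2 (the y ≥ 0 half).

In cylindrical coordinates, x = r cos(θ), y = r sin(θ), z = z, and dV = r dr dθ dz.

The integrand becomes 18r z, so

    ∭_E (18z sqrt(x^2 + y^2)) dV = ∫_{0}^{π} ∫_{0}^{6} ∫_{0}^{2} (18r z) · r dz dr dθ.

Inner (z): 36r^2.
Middle (r from 0 to 6): 2592.
Outer (θ): 2592π.

Therefore the triple integral equals 2592π.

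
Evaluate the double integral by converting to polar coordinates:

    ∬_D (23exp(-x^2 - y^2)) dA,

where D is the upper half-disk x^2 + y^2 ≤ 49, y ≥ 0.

The region D is 0 ≤ r ≤ 7, 0 ≤ θ ≤ π in polar coordinates, where x = r cos(θ), y = r sin(θ), and dA = r dr dθ.

Under the substitution, the integrand becomes 23exp(-r^2), so

    ∬_D (23exp(-x^2 - y^2)) dA = ∫_{0}^{π} ∫_{0}^{7} (23exp(-r^2)) · r dr dθ.

Inner integral (in r): ∫_{0}^{7} (23exp(-r^2)) · r dr = 23/2 - 23exp(-49)/2.

Outer integral (in θ): ∫_{0}^{π} (23/2 - 23exp(-49)/2) dθ = -23π (1 - exp(49))exp(-49)/2.

Therefore ∬_D (23exp(-x^2 - y^2)) dA = -23π (1 - exp(49))exp(-49)/2.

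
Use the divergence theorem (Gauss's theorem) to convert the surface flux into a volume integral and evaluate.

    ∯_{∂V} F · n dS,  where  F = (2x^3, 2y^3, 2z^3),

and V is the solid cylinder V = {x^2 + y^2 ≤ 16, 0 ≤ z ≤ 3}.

By the divergence theorem,

    ∯_{∂V} F · n dS = ∭_V (∇ · F) dV.

Compute the divergence:
    ∇ · F = ∂F_x/∂x + ∂F_y/∂y + ∂F_z/∂z = 6x^2 + 6y^2 + 6z^2.

In cylindrical coordinates, x = r cos(θ), y = r sin(θ), z = z, dV = r dr dθ dz, with 0 ≤ r ≤ 4, 0 ≤ θ ≤ 2π, 0 ≤ z ≤ 3.

The integrand, after substitution and multiplying by the volume element, becomes (6r^2 + 6z^2) · r, so

    ∭_V (∇·F) dV = ∫_0^{2π} ∫_0^{4} ∫_0^{3} (6r^2 + 6z^2) · r dz dr dθ.

Inner (z from 0 to 3): 18r (r^2 + 3).
Middle (r from 0 to 4): 1584.
Outer (θ from 0 to 2π): 3168π.

Therefore ∯_{∂V} F · n dS = 3168π.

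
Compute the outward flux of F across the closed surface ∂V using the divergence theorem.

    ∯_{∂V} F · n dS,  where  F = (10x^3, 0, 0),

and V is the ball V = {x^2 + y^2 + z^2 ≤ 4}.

By the divergence theorem,

    ∯_{∂V} F · n dS = ∭_V (∇ · F) dV.

Compute the divergence:
    ∇ · F = ∂F_x/∂x + ∂F_y/∂y + ∂F_z/∂z = 30x^2 + 0 + 0 = 30x^2.

In spherical coordinates, x = ρ sin(φ) cos(θ), y = ρ sin(φ) sin(θ), z = ρ cos(φ), dV = ρ^2 sin(φ) dρ dφ dθ, with 0 ≤ ρ ≤ 2, 0 ≤ φ ≤ π, 0 ≤ θ ≤ 2π.

The integrand, after substitution and multiplying by the volume element, becomes (30ρ^2sin(φ)^2cos(θ)^2) · ρ^2 sin(φ), so

    ∭_V (∇·F) dV = ∫_0^{2π} ∫_0^{π} ∫_0^{2} (30ρ^2sin(φ)^2cos(θ)^2) · ρ^2 sin(φ) dρ dφ dθ.

Inner (ρ from 0 to 2): 192sin(φ)^3cos(θ)^2.
Middle (φ from 0 to π): 256cos(θ)^2.
Outer (θ from 0 to 2π): 256π.

Therefore ∯_{∂V} F · n dS = 256π.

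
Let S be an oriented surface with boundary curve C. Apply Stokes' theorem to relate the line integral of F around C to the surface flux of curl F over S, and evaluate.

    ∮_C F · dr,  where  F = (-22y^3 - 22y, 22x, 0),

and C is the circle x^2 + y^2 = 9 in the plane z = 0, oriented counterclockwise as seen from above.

Let S be the flat disk x^2 + y^2 ≤ 9 in the plane z = 0, with upward unit normal n̂ = ẑ. By Stokes' theorem,

    ∮_C F · dr = ∬_S (∇ × F) · n̂ dS = ∬_D (curl F)_z dA,

where D is the disk x^2 + y^2 ≤ 9.

Compute the curl of F = (-22y^3 - 22y, 22x, 0):
    (∇ × F)_x = ∂F_z/∂y - ∂F_y/∂z = 0,
    (∇ × F)_y = ∂F_x/∂z - ∂F_z/∂x = 0,
    (∇ × F)_z = ∂F_y/∂x - ∂F_x/∂y = 66y^2 + 44.

On z = 0, (curl F)_z = 66y^2 + 44.

Convert to polar (x = r cos θ, y = r sin θ, dA = r dr dθ); the integrand becomes 66r^2sin(θ)^2 + 44, so

    ∬_D (curl F)_z dA = ∫_0^{2π} ∫_0^{3} (66r^2sin(θ)^2 + 44) · r dr dθ.

Inner (r from 0 to 3): 2673sin(θ)^2/2 + 198.
Outer (θ from 0 to 2π): 3465π/2.

Therefore ∮_C F · dr = 3465π/2.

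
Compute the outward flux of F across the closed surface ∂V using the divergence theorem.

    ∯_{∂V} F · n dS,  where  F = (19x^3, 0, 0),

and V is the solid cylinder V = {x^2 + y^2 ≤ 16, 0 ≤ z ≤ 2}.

By the divergence theorem,

    ∯_{∂V} F · n dS = ∭_V (∇ · F) dV.

Compute the divergence:
    ∇ · F = ∂F_x/∂x + ∂F_y/∂y + ∂F_z/∂z = 57x^2 + 0 + 0 = 57x^2.

In cylindrical coordinates, x = r cos(θ), y = r sin(θ), z = z, dV = r dr dθ dz, with 0 ≤ r ≤ 4, 0 ≤ θ ≤ 2π, 0 ≤ z ≤ 2.

The integrand, after substitution and multiplying by the volume element, becomes (57r^2cos(θ)^2) · r, so

    ∭_V (∇·F) dV = ∫_0^{2π} ∫_0^{4} ∫_0^{2} (57r^2cos(θ)^2) · r dz dr dθ.

Inner (z from 0 to 2): 114r^3cos(θ)^2.
Middle (r from 0 to 4): 7296cos(θ)^2.
Outer (θ from 0 to 2π): 7296π.

Therefore ∯_{∂V} F · n dS = 7296π.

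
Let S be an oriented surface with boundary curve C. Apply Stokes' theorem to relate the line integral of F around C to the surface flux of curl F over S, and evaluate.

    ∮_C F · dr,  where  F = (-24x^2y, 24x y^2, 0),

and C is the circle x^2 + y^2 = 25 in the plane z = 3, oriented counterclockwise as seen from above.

Let S be the flat disk x^2 + y^2 ≤ 25 in the plane z = 3, with upward unit normal n̂ = ẑ. By Stokes' theorem,

    ∮_C F · dr = ∬_S (∇ × F) · n̂ dS = ∬_D (curl F)_z dA,

where D is the disk x^2 + y^2 ≤ 25.

Compute the curl of F = (-24x^2y, 24x y^2, 0):
    (∇ × F)_x = ∂F_z/∂y - ∂F_y/∂z = 0,
    (∇ × F)_y = ∂F_x/∂z - ∂F_z/∂x = 0,
    (∇ × F)_z = ∂F_y/∂x - ∂F_x/∂y = 24x^2 + 24y^2.

On z = 3, (curl F)_z = 24x^2 + 24y^2.

Convert to polar (x = r cos θ, y = r sin θ, dA = r dr dθ); the integrand becomes 24r^2, so

    ∬_D (curl F)_z dA = ∫_0^{2π} ∫_0^{5} (24r^2) · r dr dθ.

Inner (r from 0 to 5): 3750.
Outer (θ from 0 to 2π): 7500π.

Therefore ∮_C F · dr = 7500π.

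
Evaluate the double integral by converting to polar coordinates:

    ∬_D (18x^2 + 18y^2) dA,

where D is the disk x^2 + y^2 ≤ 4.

The region D is 0 ≤ r ≤ 2, 0 ≤ θ ≤ 2π in polar coordinates, where x = r cos(θ), y = r sin(θ), and dA = r dr dθ.

Under the substitution, the integrand becomes 18r^2, so

    ∬_D (18x^2 + 18y^2) dA = ∫_{0}^{2π} ∫_{0}^{2} (18r^2) · r dr dθ.

Inner integral (in r): ∫_{0}^{2} (18r^2) · r dr = 72.

Outer integral (in θ): ∫_{0}^{2π} (72) dθ = 144π.

Therefore ∬_D (18x^2 + 18y^2) dA = 144π.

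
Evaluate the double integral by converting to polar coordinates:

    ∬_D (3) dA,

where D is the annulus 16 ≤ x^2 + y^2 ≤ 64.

The region D is 4 ≤ r ≤ 8, 0 ≤ θ ≤ 2π in polar coordinates, where x = r cos(θ), y = r sin(θ), and dA = r dr dθ.

Under the substitution, the integrand becomes 3, so

    ∬_D (3) dA = ∫_{0}^{2π} ∫_{4}^{8} (3) · r dr dθ.

Inner integral (in r): ∫_{4}^{8} (3) · r dr = 72.

Outer integral (in θ): ∫_{0}^{2π} (72) dθ = 144π.

Therefore ∬_D (3) dA = 144π.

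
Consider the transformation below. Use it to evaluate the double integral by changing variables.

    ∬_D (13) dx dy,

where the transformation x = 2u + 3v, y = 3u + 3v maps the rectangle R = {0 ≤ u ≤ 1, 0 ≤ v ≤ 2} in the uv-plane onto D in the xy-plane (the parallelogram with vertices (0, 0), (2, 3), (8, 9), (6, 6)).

Compute the Jacobian determinant of (x, y) with respect to (u, v):

    ∂(x,y)/∂(u,v) = | 2  3 | = (2)(3) - (3)(3) = -3.
                   | 3  3 |

Its absolute value is |J| = 3 (the area scaling factor).

Substituting x = 2u + 3v, y = 3u + 3v into the integrand,

    13 → 13,

so the integral becomes

    ∬_R (13) · |J| du dv = ∫_0^1 ∫_0^2 (39) dv du.

Inner (v): 78.
Outer (u): 78.

Therefore ∬_D (13) dx dy = 78.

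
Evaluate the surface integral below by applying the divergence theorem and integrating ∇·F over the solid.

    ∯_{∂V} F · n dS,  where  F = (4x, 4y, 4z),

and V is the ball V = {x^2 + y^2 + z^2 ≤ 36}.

By the divergence theorem,

    ∯_{∂V} F · n dS = ∭_V (∇ · F) dV.

Compute the divergence:
    ∇ · F = ∂F_x/∂x + ∂F_y/∂y + ∂F_z/∂z = 4 + 4 + 4 = 12.

In spherical coordinates, x = ρ sin(φ) cos(θ), y = ρ sin(φ) sin(θ), z = ρ cos(φ), dV = ρ^2 sin(φ) dρ dφ dθ, with 0 ≤ ρ ≤ 6, 0 ≤ φ ≤ π, 0 ≤ θ ≤ 2π.

The integrand, after substitution and multiplying by the volume element, becomes (12) · ρ^2 sin(φ), so

    ∭_V (∇·F) dV = ∫_0^{2π} ∫_0^{π} ∫_0^{6} (12) · ρ^2 sin(φ) dρ dφ dθ.

Inner (ρ from 0 to 6): 864sin(φ).
Middle (φ from 0 to π): 1728.
Outer (θ from 0 to 2π): 3456π.

Therefore ∯_{∂V} F · n dS = 3456π.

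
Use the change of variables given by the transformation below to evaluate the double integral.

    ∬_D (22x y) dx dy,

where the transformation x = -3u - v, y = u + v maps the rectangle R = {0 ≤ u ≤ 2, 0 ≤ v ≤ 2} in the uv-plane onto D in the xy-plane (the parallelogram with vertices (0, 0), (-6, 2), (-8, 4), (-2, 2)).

Compute the Jacobian determinant of (x, y) with respect to (u, v):

    ∂(x,y)/∂(u,v) = | -3  -1 | = (-3)(1) - (-1)(1) = -2.
                   | 1  1 |

Its absolute value is |J| = 2 (the area scaling factor).

Substituting x = -3u - v, y = u + v into the integrand,

    22x y → -66u^2 - 88u v - 22v^2,

so the integral becomes

    ∬_R (-66u^2 - 88u v - 22v^2) · |J| du dv = ∫_0^2 ∫_0^2 (-132u^2 - 176u v - 44v^2) dv du.

Inner (v): -264u^2 - 352u - 352/3.
Outer (u): -4928/3.

Therefore ∬_D (22x y) dx dy = -4928/3.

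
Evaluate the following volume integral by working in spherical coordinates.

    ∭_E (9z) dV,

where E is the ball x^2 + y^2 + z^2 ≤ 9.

In spherical coordinates, x = ρ sin(φ) cos(θ), y = ρ sin(φ) sin(θ), z = ρ cos(φ), and dV = ρ^2 sin(φ) dρ dφ dθ.

The integrand becomes 9ρ cos(φ), so

    ∭_E (9z) dV = ∫_{0}^{2π} ∫_{0}^{π} ∫_{0}^{3} (9ρ cos(φ)) · ρ^2 sin(φ) dρ dφ dθ.

Inner (ρ): 729sin(2φ)/8.
Middle (φ): 0.
Outer (θ): 0.

Therefore the triple integral equals 0.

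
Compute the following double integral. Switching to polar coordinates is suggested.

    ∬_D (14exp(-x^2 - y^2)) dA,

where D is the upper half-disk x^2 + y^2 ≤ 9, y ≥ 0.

The region D is 0 ≤ r ≤ 3, 0 ≤ θ ≤ π in polar coordinates, where x = r cos(θ), y = r sin(θ), and dA = r dr dθ.

Under the substitution, the integrand becomes 14exp(-r^2), so

    ∬_D (14exp(-x^2 - y^2)) dA = ∫_{0}^{π} ∫_{0}^{3} (14exp(-r^2)) · r dr dθ.

Inner integral (in r): ∫_{0}^{3} (14exp(-r^2)) · r dr = 7 - 7exp(-9).

Outer integral (in θ): ∫_{0}^{π} (7 - 7exp(-9)) dθ = -7π exp(-9) + 7π.

Therefore ∬_D (14exp(-x^2 - y^2)) dA = -7π exp(-9) + 7π.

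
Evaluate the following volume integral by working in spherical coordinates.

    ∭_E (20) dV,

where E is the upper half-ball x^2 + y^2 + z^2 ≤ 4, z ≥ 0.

In spherical coordinates, x = ρ sin(φ) cos(θ), y = ρ sin(φ) sin(θ), z = ρ cos(φ), and dV = ρ^2 sin(φ) dρ dφ dθ.

The integrand becomes 20, so

    ∭_E (20) dV = ∫_{0}^{2π} ∫_{0}^{π/2} ∫_{0}^{2} (20) · ρ^2 sin(φ) dρ dφ dθ.

Inner (ρ): 160sin(φ)/3.
Middle (φ): 160/3.
Outer (θ): 320π/3.

Therefore the triple integral equals 320π/3.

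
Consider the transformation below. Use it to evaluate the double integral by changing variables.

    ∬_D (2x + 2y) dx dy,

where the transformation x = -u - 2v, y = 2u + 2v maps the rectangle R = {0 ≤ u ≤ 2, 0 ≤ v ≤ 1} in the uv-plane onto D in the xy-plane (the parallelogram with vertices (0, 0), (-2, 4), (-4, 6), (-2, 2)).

Compute the Jacobian determinant of (x, y) with respect to (u, v):

    ∂(x,y)/∂(u,v) = | -1  -2 | = (-1)(2) - (-2)(2) = 2.
                   | 2  2 |

Its absolute value is |J| = 2 (the area scaling factor).

Substituting x = -u - 2v, y = 2u + 2v into the integrand,

    2x + 2y → 2u,

so the integral becomes

    ∬_R (2u) · |J| du dv = ∫_0^2 ∫_0^1 (4u) dv du.

Inner (v): 4u.
Outer (u): 8.

Therefore ∬_D (2x + 2y) dx dy = 8.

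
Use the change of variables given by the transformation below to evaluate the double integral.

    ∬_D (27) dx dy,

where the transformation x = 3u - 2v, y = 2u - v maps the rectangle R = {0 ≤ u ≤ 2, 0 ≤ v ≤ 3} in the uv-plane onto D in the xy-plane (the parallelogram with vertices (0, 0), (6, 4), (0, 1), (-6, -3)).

Compute the Jacobian determinant of (x, y) with respect to (u, v):

    ∂(x,y)/∂(u,v) = | 3  -2 | = (3)(-1) - (-2)(2) = 1.
                   | 2  -1 |

Its absolute value is |J| = 1 (the area scaling factor).

Substituting x = 3u - 2v, y = 2u - v into the integrand,

    27 → 27,

so the integral becomes

    ∬_R (27) · |J| du dv = ∫_0^2 ∫_0^3 (27) dv du.

Inner (v): 81.
Outer (u): 162.

Therefore ∬_D (27) dx dy = 162.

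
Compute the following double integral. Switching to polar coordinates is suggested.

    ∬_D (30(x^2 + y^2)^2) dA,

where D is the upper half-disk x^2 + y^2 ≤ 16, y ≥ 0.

The region D is 0 ≤ r ≤ 4, 0 ≤ θ ≤ π in polar coordinates, where x = r cos(θ), y = r sin(θ), and dA = r dr dθ.

Under the substitution, the integrand becomes 30r^4, so

    ∬_D (30(x^2 + y^2)^2) dA = ∫_{0}^{π} ∫_{0}^{4} (30r^4) · r dr dθ.

Inner integral (in r): ∫_{0}^{4} (30r^4) · r dr = 20480.

Outer integral (in θ): ∫_{0}^{π} (20480) dθ = 20480π.

Therefore ∬_D (30(x^2 + y^2)^2) dA = 20480π.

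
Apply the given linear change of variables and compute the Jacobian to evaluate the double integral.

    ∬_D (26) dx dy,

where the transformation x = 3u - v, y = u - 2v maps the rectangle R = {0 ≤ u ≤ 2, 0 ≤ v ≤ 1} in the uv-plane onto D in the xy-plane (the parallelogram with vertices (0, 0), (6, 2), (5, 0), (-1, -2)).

Compute the Jacobian determinant of (x, y) with respect to (u, v):

    ∂(x,y)/∂(u,v) = | 3  -1 | = (3)(-2) - (-1)(1) = -5.
                   | 1  -2 |

Its absolute value is |J| = 5 (the area scaling factor).

Substituting x = 3u - v, y = u - 2v into the integrand,

    26 → 26,

so the integral becomes

    ∬_R (26) · |J| du dv = ∫_0^2 ∫_0^1 (130) dv du.

Inner (v): 130.
Outer (u): 260.

Therefore ∬_D (26) dx dy = 260.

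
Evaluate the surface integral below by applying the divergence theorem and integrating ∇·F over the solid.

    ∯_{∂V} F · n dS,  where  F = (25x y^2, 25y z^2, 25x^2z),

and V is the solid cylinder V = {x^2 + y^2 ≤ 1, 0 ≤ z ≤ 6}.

By the divergence theorem,

    ∯_{∂V} F · n dS = ∭_V (∇ · F) dV.

Compute the divergence:
    ∇ · F = ∂F_x/∂x + ∂F_y/∂y + ∂F_z/∂z = 25y^2 + 25z^2 + 25x^2 = 25x^2 + 25y^2 + 25z^2.

In cylindrical coordinates, x = r cos(θ), y = r sin(θ), z = z, dV = r dr dθ dz, with 0 ≤ r ≤ 1, 0 ≤ θ ≤ 2π, 0 ≤ z ≤ 6.

The integrand, after substitution and multiplying by the volume element, becomes (25r^2 + 25z^2) · r, so

    ∭_V (∇·F) dV = ∫_0^{2π} ∫_0^{1} ∫_0^{6} (25r^2 + 25z^2) · r dz dr dθ.

Inner (z from 0 to 6): 150r (r^2 + 12).
Middle (r from 0 to 1): 1875/2.
Outer (θ from 0 to 2π): 1875π.

Therefore ∯_{∂V} F · n dS = 1875π.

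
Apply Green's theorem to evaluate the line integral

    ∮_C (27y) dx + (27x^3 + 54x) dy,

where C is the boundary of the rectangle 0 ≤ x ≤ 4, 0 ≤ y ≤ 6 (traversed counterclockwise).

Green's theorem converts the closed line integral into a double integral over the enclosed region D:

    ∮_C P dx + Q dy = ∬_D (∂Q/∂x - ∂P/∂y) dA.

Here P = 27y, Q = 27x^3 + 54x, so

    ∂Q/∂x = 81x^2 + 54,    ∂P/∂y = 27,
    ∂Q/∂x - ∂P/∂y = 81x^2 + 27.

D is the region 0 ≤ x ≤ 4, 0 ≤ y ≤ 6. Evaluating the double integral:

    ∬_D (81x^2 + 27) dA = ∫_0^{4} ∫_0^{6} (81x^2 + 27) dy dx.

Inner (y from 0 to 6): 486x^2 + 162.
Outer (x from 0 to 4): 11016.

Therefore ∮_C P dx + Q dy = 11016.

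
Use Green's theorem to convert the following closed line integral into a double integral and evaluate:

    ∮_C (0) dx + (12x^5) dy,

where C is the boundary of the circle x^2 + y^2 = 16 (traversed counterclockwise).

Green's theorem converts the closed line integral into a double integral over the enclosed region D:

    ∮_C P dx + Q dy = ∬_D (∂Q/∂x - ∂P/∂y) dA.

Here P = 0, Q = 12x^5, so

    ∂Q/∂x = 60x^4,    ∂P/∂y = 0,
    ∂Q/∂x - ∂P/∂y = 60x^4.

D is the region x^2 + y^2 ≤ 16. Evaluating the double integral:

In polar coordinates (x = r cos θ, y = r sin θ, dA = r dr dθ) the integrand becomes 60r^4cos(θ)^4, so

    ∬_D (60x^4) dA = ∫_0^{2π} ∫_0^{4} (60r^4cos(θ)^4) · r dr dθ.

Inner (r from 0 to 4): 40960cos(θ)^4.
Outer (θ from 0 to 2π): 30720π.

Therefore ∮_C P dx + Q dy = 30720π.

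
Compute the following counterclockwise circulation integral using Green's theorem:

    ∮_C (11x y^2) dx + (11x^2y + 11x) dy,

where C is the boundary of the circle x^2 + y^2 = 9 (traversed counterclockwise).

Green's theorem converts the closed line integral into a double integral over the enclosed region D:

    ∮_C P dx + Q dy = ∬_D (∂Q/∂x - ∂P/∂y) dA.

Here P = 11x y^2, Q = 11x^2y + 11x, so

    ∂Q/∂x = 22x y + 11,    ∂P/∂y = 22x y,
    ∂Q/∂x - ∂P/∂y = 11.

D is the region x^2 + y^2 ≤ 9. Evaluating the double integral:

In polar coordinates (x = r cos θ, y = r sin θ, dA = r dr dθ) the integrand becomes 11, so

    ∬_D (11) dA = ∫_0^{2π} ∫_0^{3} (11) · r dr dθ.

Inner (r from 0 to 3): 99/2.
Outer (θ from 0 to 2π): 99π.

Therefore ∮_C P dx + Q dy = 99π.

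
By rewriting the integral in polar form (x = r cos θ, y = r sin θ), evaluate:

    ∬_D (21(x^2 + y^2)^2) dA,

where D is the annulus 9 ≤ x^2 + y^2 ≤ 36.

The region D is 3 ≤ r ≤ 6, 0 ≤ θ ≤ 2π in polar coordinates, where x = r cos(θ), y = r sin(θ), and dA = r dr dθ.

Under the substitution, the integrand becomes 21r^4, so

    ∬_D (21(x^2 + y^2)^2) dA = ∫_{0}^{2π} ∫_{3}^{6} (21r^4) · r dr dθ.

Inner integral (in r): ∫_{3}^{6} (21r^4) · r dr = 321489/2.

Outer integral (in θ): ∫_{0}^{2π} (321489/2) dθ = 321489π.

Therefore ∬_D (21(x^2 + y^2)^2) dA = 321489π.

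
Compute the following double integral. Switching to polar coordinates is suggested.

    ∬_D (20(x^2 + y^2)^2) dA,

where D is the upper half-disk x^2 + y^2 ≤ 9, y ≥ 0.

The region D is 0 ≤ r ≤ 3, 0 ≤ θ ≤ π in polar coordinates, where x = r cos(θ), y = r sin(θ), and dA = r dr dθ.

Under the substitution, the integrand becomes 20r^4, so

    ∬_D (20(x^2 + y^2)^2) dA = ∫_{0}^{π} ∫_{0}^{3} (20r^4) · r dr dθ.

Inner integral (in r): ∫_{0}^{3} (20r^4) · r dr = 2430.

Outer integral (in θ): ∫_{0}^{π} (2430) dθ = 2430π.

Therefore ∬_D (20(x^2 + y^2)^2) dA = 2430π.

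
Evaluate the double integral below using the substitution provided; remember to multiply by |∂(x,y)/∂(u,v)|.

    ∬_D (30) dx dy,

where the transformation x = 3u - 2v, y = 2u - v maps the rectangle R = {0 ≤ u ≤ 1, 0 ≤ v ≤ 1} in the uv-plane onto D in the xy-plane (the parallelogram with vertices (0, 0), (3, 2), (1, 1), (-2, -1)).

Compute the Jacobian determinant of (x, y) with respect to (u, v):

    ∂(x,y)/∂(u,v) = | 3  -2 | = (3)(-1) - (-2)(2) = 1.
                   | 2  -1 |

Its absolute value is |J| = 1 (the area scaling factor).

Substituting x = 3u - 2v, y = 2u - v into the integrand,

    30 → 30,

so the integral becomes

    ∬_R (30) · |J| du dv = ∫_0^1 ∫_0^1 (30) dv du.

Inner (v): 30.
Outer (u): 30.

Therefore ∬_D (30) dx dy = 30.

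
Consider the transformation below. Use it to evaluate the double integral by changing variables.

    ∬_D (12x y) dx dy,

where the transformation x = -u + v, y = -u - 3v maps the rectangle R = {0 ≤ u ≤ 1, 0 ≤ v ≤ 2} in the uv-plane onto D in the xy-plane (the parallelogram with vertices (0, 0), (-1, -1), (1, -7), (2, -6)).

Compute the Jacobian determinant of (x, y) with respect to (u, v):

    ∂(x,y)/∂(u,v) = | -1  1 | = (-1)(-3) - (1)(-1) = 4.
                   | -1  -3 |

Its absolute value is |J| = 4 (the area scaling factor).

Substituting x = -u + v, y = -u - 3v into the integrand,

    12x y → 12u^2 + 24u v - 36v^2,

so the integral becomes

    ∬_R (12u^2 + 24u v - 36v^2) · |J| du dv = ∫_0^1 ∫_0^2 (48u^2 + 96u v - 144v^2) dv du.

Inner (v): 96u^2 + 192u - 384.
Outer (u): -256.

Therefore ∬_D (12x y) dx dy = -256.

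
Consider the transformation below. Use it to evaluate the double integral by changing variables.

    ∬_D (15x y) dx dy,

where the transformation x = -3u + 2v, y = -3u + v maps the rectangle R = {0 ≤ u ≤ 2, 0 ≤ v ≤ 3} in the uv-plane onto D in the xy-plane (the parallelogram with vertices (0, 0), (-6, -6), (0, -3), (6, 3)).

Compute the Jacobian determinant of (x, y) with respect to (u, v):

    ∂(x,y)/∂(u,v) = | -3  2 | = (-3)(1) - (2)(-3) = 3.
                   | -3  1 |

Its absolute value is |J| = 3 (the area scaling factor).

Substituting x = -3u + 2v, y = -3u + v into the integrand,

    15x y → 135u^2 - 135u v + 30v^2,

so the integral becomes

    ∬_R (135u^2 - 135u v + 30v^2) · |J| du dv = ∫_0^2 ∫_0^3 (405u^2 - 405u v + 90v^2) dv du.

Inner (v): 1215u^2 - 3645u/2 + 810.
Outer (u): 1215.

Therefore ∬_D (15x y) dx dy = 1215.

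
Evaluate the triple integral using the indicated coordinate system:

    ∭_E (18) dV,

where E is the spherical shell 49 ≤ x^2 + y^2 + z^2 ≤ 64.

In spherical coordinates, x = ρ sin(φ) cos(θ), y = ρ sin(φ) sin(θ), z = ρ cos(φ), and dV = ρ^2 sin(φ) dρ dφ dθ.

The integrand becomes 18, so

    ∭_E (18) dV = ∫_{0}^{2π} ∫_{0}^{π} ∫_{7}^{8} (18) · ρ^2 sin(φ) dρ dφ dθ.

Inner (ρ): 1014sin(φ).
Middle (φ): 2028.
Outer (θ): 4056π.

Therefore the triple integral equals 4056π.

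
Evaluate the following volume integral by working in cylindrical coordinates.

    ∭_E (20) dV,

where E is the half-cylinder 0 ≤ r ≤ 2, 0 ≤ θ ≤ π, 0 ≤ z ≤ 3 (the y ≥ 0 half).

In cylindrical coordinates, x = r cos(θ), y = r sin(θ), z = z, and dV = r dr dθ dz.

The integrand becomes 20, so

    ∭_E (20) dV = ∫_{0}^{π} ∫_{0}^{2} ∫_{0}^{3} (20) · r dz dr dθ.

Inner (z): 60r.
Middle (r from 0 to 2): 120.
Outer (θ): 120π.

Therefore the triple integral equals 120π.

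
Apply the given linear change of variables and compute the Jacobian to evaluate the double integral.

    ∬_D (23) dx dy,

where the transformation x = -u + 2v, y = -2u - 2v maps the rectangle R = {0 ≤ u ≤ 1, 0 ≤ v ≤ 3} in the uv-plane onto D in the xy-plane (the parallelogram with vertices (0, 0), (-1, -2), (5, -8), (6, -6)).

Compute the Jacobian determinant of (x, y) with respect to (u, v):

    ∂(x,y)/∂(u,v) = | -1  2 | = (-1)(-2) - (2)(-2) = 6.
                   | -2  -2 |

Its absolute value is |J| = 6 (the area scaling factor).

Substituting x = -u + 2v, y = -2u - 2v into the integrand,

    23 → 23,

so the integral becomes

    ∬_R (23) · |J| du dv = ∫_0^1 ∫_0^3 (138) dv du.

Inner (v): 414.
Outer (u): 414.

Therefore ∬_D (23) dx dy = 414.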